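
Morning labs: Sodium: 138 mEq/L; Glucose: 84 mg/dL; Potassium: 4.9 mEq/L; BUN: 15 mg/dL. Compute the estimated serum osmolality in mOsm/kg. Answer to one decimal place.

Calculated osmolality = 2·Na + glucose/18 + BUN/2.8
= 2·138 + 84/18 + 15/2.8
= 276 + 4.67 + 5.36
= 286.03 mOsm/kg

286.0 mOsm/kg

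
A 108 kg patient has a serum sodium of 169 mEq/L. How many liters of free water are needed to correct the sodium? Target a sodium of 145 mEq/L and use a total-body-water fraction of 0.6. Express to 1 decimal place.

TBW = 0.6 · 108 = 64.8 L
Free water deficit = TBW · (Na/145 − 1)
= 64.8 · (169/145 − 1)
= 64.8 · 0.1655
= 10.72 L

10.7 L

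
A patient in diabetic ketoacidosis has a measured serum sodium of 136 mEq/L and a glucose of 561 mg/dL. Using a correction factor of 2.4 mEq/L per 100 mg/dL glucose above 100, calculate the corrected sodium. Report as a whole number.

147 mEq/L

Corrected Na = measured Na + 2.4 · (glucose − 100)/100
= 136 + 2.4 · (561 − 100)/100
= 136 + 11.1
= 147.1 mEq/L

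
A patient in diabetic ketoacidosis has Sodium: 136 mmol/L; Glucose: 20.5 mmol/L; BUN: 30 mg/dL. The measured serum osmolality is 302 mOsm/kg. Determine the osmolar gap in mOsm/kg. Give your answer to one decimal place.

-1.2 mOsm/kg

Calculated osmolality = 2·Na + glucose + BUN/2.8
= 2·136 + 20.5 + 30/2.8
= 272 + 20.50 + 10.71
= 303.21 mOsm/kg ≈ 303.2 mOsm/kg
Osmolar gap = measured − calculated = 302 − 303.2 = -1.2 mOsm/kg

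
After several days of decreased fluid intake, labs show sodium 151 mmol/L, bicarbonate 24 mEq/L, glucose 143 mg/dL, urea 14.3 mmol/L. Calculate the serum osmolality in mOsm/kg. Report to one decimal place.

324.2 mOsm/kg

Calculated osmolality = 2·Na + glucose/18 + urea
= 2·151 + 143/18 + 14.3
= 302 + 7.94 + 14.30
= 324.24 mOsm/kg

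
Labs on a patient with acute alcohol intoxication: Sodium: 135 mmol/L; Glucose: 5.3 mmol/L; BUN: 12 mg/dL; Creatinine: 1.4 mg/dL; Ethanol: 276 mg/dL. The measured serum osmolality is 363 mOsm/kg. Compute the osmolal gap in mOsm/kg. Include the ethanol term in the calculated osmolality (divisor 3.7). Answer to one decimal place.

Calculated osmolality = 2·Na + glucose + BUN/2.8 + ethanol/3.7
= 2·135 + 5.3 + 12/2.8 + 276/3.7
= 270 + 5.30 + 4.29 + 74.59
= 354.18 mOsm/kg ≈ 354.2 mOsm/kg
Osmolar gap = measured − calculated = 363 − 354.2 = 8.8 mOsm/kg

8.8 mOsm/kg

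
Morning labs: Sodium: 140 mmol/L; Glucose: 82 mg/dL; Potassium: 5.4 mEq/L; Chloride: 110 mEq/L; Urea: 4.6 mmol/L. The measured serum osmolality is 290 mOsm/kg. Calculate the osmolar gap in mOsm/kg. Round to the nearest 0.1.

0.8 mOsm/kg

Calculated osmolality = 2·Na + glucose/18 + urea
= 2·140 + 82/18 + 4.6
= 280 + 4.56 + 4.60
= 289.16 mOsm/kg ≈ 289.2 mOsm/kg
Osmolar gap = measured − calculated = 290 − 289.2 = 0.8 mOsm/kg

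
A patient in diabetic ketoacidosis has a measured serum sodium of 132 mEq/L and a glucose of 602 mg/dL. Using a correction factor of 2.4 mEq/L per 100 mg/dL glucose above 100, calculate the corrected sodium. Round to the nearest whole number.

144 mEq/L

Corrected Na = measured Na + 2.4 · (glucose − 100)/100
= 132 + 2.4 · (602 − 100)/100
= 132 + 12
= 144 mEq/L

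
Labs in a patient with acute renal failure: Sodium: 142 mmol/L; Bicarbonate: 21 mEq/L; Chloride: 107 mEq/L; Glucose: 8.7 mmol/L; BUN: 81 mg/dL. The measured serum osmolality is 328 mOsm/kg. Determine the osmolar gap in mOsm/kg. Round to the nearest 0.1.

6.4 mOsm/kg

Calculated osmolality = 2·Na + glucose + BUN/2.8
= 2·142 + 8.7 + 81/2.8
= 284 + 8.70 + 28.93
= 321.63 mOsm/kg ≈ 321.6 mOsm/kg
Osmolar gap = measured − calculated = 328 − 321.6 = 6.4 mOsm/kg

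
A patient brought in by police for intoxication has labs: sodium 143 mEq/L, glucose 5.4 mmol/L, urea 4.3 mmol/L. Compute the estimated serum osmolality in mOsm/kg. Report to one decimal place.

Calculated osmolality = 2·Na + glucose + urea
= 2·143 + 5.4 + 4.3
= 286 + 5.40 + 4.30
= 295.7 mOsm/kg

295.7 mOsm/kg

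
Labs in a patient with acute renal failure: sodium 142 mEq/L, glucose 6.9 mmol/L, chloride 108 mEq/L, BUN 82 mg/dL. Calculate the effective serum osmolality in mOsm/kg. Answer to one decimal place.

290.9 mOsm/kg

Effective osmolality excludes urea (freely permeant across cell membranes):
2·Na + glucose
= 2·142 + 6.9
= 284 + 6.9
= 290.9 mOsm/kg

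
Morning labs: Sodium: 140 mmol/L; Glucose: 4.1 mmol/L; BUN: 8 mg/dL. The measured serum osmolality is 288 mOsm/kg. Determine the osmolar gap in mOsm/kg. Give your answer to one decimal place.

Calculated osmolality = 2·Na + glucose + BUN/2.8
= 2·140 + 4.1 + 8/2.8
= 280 + 4.10 + 2.86
= 286.96 mOsm/kg ≈ 287.0 mOsm/kg
Osmolar gap = measured − calculated = 288 − 287.0 = 1.0 mOsm/kg

1.0 mOsm/kg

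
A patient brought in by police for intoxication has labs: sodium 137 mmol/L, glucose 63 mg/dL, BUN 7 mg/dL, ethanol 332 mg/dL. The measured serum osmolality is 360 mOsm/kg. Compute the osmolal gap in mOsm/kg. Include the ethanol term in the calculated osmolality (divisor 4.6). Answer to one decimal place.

Calculated osmolality = 2·Na + glucose/18 + BUN/2.8 + ethanol/4.6
= 2·137 + 63/18 + 7/2.8 + 332/4.6
= 274 + 3.50 + 2.50 + 72.17
= 352.17 mOsm/kg ≈ 352.2 mOsm/kg
Osmolar gap = measured − calculated = 360 − 352.2 = 7.8 mOsm/kg

7.8 mOsm/kg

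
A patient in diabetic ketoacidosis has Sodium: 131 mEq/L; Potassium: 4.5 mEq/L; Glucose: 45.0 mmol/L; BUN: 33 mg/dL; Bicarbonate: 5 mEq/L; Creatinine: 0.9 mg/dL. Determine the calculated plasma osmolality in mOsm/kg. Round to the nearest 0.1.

Calculated osmolality = 2·Na + glucose + BUN/2.8
= 2·131 + 45 + 33/2.8
= 262 + 45 + 11.79
= 318.79 mOsm/kg

318.8 mOsm/kg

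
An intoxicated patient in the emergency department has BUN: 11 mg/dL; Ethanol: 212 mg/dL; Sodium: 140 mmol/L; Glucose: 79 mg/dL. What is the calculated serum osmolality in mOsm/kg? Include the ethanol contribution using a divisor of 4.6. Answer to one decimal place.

334.4 mOsm/kg

Calculated osmolality = 2·Na + glucose/18 + BUN/2.8 + ethanol/4.6
= 2·140 + 79/18 + 11/2.8 + 212/4.6
= 280 + 4.39 + 3.93 + 46.09
= 334.41 mOsm/kg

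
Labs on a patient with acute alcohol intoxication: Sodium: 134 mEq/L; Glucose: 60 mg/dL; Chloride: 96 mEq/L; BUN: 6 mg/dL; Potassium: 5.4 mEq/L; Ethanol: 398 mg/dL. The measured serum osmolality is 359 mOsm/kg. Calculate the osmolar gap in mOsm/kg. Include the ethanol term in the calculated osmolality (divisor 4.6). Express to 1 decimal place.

Calculated osmolality = 2·Na + glucose/18 + BUN/2.8 + ethanol/4.6
= 2·134 + 60/18 + 6/2.8 + 398/4.6
= 268 + 3.33 + 2.14 + 86.52
= 359.99 mOsm/kg ≈ 360.0 mOsm/kg
Osmolar gap = measured − calculated = 359 − 360.0 = -1.0 mOsm/kg

-1.0 mOsm/kg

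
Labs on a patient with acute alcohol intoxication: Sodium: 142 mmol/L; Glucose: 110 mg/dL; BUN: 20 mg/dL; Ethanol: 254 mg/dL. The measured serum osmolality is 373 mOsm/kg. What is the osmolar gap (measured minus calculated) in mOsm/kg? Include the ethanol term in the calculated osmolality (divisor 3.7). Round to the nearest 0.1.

7.1 mOsm/kg

Calculated osmolality = 2·Na + glucose/18 + BUN/2.8 + ethanol/3.7
= 2·142 + 110/18 + 20/2.8 + 254/3.7
= 284 + 6.11 + 7.14 + 68.65
= 365.9 mOsm/kg ≈ 365.9 mOsm/kg
Osmolar gap = measured − calculated = 373 − 365.9 = 7.1 mOsm/kg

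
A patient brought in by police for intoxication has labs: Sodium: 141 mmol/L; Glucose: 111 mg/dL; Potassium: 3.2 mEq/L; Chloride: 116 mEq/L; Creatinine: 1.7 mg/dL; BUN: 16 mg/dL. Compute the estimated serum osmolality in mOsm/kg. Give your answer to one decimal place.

293.9 mOsm/kg

Calculated osmolality = 2·Na + glucose/18 + BUN/2.8
= 2·141 + 111/18 + 16/2.8
= 282 + 6.17 + 5.71
= 293.88 mOsm/kg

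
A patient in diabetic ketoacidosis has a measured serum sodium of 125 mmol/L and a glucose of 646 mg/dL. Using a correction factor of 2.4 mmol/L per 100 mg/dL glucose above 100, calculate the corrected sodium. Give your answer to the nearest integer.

138 mmol/L

Corrected Na = measured Na + 2.4 · (glucose − 100)/100
= 125 + 2.4 · (646 − 100)/100
= 125 + 13.1
= 138.1 mmol/L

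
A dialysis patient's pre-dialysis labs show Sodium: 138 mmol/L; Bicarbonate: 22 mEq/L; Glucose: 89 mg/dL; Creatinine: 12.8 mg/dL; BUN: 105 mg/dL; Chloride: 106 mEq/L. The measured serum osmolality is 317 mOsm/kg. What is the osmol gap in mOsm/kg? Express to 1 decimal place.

Calculated osmolality = 2·Na + glucose/18 + BUN/2.8
= 2·138 + 89/18 + 105/2.8
= 276 + 4.94 + 37.50
= 318.44 mOsm/kg ≈ 318.4 mOsm/kg
Osmolar gap = measured − calculated = 317 − 318.4 = -1.4 mOsm/kg

-1.4 mOsm/kg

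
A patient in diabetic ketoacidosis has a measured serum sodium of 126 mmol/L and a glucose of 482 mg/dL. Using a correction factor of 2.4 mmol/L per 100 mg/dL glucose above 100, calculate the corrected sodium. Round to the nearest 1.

135 mmol/L

Corrected Na = measured Na + 2.4 · (glucose − 100)/100
= 126 + 2.4 · (482 − 100)/100
= 126 + 9.2
= 135.2 mmol/L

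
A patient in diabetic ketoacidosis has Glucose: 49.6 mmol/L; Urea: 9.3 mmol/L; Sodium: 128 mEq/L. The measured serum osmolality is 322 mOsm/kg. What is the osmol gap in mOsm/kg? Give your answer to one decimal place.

7.1 mOsm/kg

Calculated osmolality = 2·Na + glucose + urea
= 2·128 + 49.6 + 9.3
= 256 + 49.60 + 9.30
= 314.9 mOsm/kg ≈ 314.9 mOsm/kg
Osmolar gap = measured − calculated = 322 − 314.9 = 7.1 mOsm/kg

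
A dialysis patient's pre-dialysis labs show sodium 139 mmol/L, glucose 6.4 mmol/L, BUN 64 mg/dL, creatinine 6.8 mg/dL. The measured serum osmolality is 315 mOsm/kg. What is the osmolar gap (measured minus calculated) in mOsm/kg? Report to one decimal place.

7.7 mOsm/kg

Calculated osmolality = 2·Na + glucose + BUN/2.8
= 2·139 + 6.4 + 64/2.8
= 278 + 6.40 + 22.86
= 307.26 mOsm/kg ≈ 307.3 mOsm/kg
Osmolar gap = measured − calculated = 315 − 307.3 = 7.7 mOsm/kg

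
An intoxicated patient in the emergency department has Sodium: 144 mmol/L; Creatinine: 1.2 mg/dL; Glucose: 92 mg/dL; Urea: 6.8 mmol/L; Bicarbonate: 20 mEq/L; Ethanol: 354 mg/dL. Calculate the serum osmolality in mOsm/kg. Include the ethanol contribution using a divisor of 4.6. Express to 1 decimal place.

Calculated osmolality = 2·Na + glucose/18 + urea + ethanol/4.6
= 2·144 + 92/18 + 6.8 + 354/4.6
= 288 + 5.11 + 6.80 + 76.96
= 376.87 mOsm/kg

376.9 mOsm/kg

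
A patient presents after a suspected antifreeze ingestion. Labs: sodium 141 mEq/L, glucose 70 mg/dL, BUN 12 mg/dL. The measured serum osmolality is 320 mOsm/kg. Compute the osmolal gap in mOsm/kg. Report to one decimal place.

Calculated osmolality = 2·Na + glucose/18 + BUN/2.8
= 2·141 + 70/18 + 12/2.8
= 282 + 3.89 + 4.29
= 290.18 mOsm/kg ≈ 290.2 mOsm/kg
Osmolar gap = measured − calculated = 320 − 290.2 = 29.8 mOsm/kg

29.8 mOsm/kg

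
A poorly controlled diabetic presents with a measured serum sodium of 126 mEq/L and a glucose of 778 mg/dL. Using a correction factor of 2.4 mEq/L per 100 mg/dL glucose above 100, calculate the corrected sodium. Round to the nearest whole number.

Corrected Na = measured Na + 2.4 · (glucose − 100)/100
= 126 + 2.4 · (778 − 100)/100
= 126 + 16.3
= 142.3 mEq/L

142 mEq/L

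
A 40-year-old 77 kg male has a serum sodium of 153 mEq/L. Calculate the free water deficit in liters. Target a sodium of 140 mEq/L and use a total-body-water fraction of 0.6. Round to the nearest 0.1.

4.3 L

TBW = 0.6 · 77 = 46.2 L
Free water deficit = TBW · (Na/140 − 1)
= 46.2 · (153/140 − 1)
= 46.2 · 0.0929
= 4.29 L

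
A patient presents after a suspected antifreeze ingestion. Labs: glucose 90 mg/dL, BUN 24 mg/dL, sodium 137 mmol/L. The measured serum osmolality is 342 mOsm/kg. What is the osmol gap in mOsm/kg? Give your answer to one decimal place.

Calculated osmolality = 2·Na + glucose/18 + BUN/2.8
= 2·137 + 90/18 + 24/2.8
= 274 + 5 + 8.57
= 287.57 mOsm/kg ≈ 287.6 mOsm/kg
Osmolar gap = measured − calculated = 342 − 287.6 = 54.4 mOsm/kg

54.4 mOsm/kg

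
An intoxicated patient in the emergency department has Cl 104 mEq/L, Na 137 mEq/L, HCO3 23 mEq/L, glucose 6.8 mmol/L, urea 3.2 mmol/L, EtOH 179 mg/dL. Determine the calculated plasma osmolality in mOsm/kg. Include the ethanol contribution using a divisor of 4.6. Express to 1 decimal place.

322.9 mOsm/kg

Calculated osmolality = 2·Na + glucose + urea + ethanol/4.6
= 2·137 + 6.8 + 3.2 + 179/4.6
= 274 + 6.80 + 3.20 + 38.91
= 322.91 mOsm/kg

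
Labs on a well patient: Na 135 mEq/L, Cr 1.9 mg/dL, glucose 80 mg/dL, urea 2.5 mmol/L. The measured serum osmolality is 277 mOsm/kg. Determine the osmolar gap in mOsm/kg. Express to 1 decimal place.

0.1 mOsm/kg

Calculated osmolality = 2·Na + glucose/18 + urea
= 2·135 + 80/18 + 2.5
= 270 + 4.44 + 2.50
= 276.94 mOsm/kg ≈ 276.9 mOsm/kg
Osmolar gap = measured − calculated = 277 − 276.9 = 0.1 mOsm/kg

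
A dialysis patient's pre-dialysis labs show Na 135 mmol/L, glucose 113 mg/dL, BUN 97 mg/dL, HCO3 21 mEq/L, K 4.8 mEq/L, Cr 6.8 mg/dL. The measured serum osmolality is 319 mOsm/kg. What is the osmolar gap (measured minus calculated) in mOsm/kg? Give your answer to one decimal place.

8.1 mOsm/kg

Calculated osmolality = 2·Na + glucose/18 + BUN/2.8
= 2·135 + 113/18 + 97/2.8
= 270 + 6.28 + 34.64
= 310.92 mOsm/kg ≈ 310.9 mOsm/kg
Osmolar gap = measured − calculated = 319 − 310.9 = 8.1 mOsm/kg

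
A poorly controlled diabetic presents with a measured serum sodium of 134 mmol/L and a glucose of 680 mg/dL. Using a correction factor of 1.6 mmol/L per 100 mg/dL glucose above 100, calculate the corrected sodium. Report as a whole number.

143 mmol/L

Corrected Na = measured Na + 1.6 · (glucose − 100)/100
= 134 + 1.6 · (680 − 100)/100
= 134 + 9.3
= 143.3 mmol/L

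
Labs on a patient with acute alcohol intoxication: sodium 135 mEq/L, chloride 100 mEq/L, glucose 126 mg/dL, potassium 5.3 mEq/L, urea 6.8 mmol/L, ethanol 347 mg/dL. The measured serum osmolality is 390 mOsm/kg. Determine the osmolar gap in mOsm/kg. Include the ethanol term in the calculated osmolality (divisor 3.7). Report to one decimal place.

Calculated osmolality = 2·Na + glucose/18 + urea + ethanol/3.7
= 2·135 + 126/18 + 6.8 + 347/3.7
= 270 + 7 + 6.80 + 93.78
= 377.58 mOsm/kg ≈ 377.6 mOsm/kg
Osmolar gap = measured − calculated = 390 − 377.6 = 12.4 mOsm/kg

12.4 mOsm/kg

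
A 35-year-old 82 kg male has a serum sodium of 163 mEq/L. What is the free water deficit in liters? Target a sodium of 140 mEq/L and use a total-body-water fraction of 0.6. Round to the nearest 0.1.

TBW = 0.6 · 82 = 49.2 L
Free water deficit = TBW · (Na/140 − 1)
= 49.2 · (163/140 − 1)
= 49.2 · 0.1643
= 8.08 L

8.1 L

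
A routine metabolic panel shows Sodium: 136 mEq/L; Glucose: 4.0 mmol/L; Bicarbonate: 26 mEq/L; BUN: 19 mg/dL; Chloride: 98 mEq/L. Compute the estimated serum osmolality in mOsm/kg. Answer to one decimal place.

282.8 mOsm/kg

Calculated osmolality = 2·Na + glucose + BUN/2.8
= 2·136 + 4 + 19/2.8
= 272 + 4 + 6.79
= 282.79 mOsm/kg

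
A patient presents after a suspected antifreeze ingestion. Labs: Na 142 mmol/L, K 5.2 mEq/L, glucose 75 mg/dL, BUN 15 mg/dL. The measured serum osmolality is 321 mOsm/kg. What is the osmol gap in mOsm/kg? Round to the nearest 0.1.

27.5 mOsm/kg

Calculated osmolality = 2·Na + glucose/18 + BUN/2.8
= 2·142 + 75/18 + 15/2.8
= 284 + 4.17 + 5.36
= 293.53 mOsm/kg ≈ 293.5 mOsm/kg
Osmolar gap = measured − calculated = 321 − 293.5 = 27.5 mOsm/kg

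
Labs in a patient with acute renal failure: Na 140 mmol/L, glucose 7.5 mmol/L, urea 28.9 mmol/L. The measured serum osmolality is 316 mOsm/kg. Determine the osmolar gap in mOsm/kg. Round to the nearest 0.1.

-0.4 mOsm/kg

Calculated osmolality = 2·Na + glucose + urea
= 2·140 + 7.5 + 28.9
= 280 + 7.50 + 28.90
= 316.4 mOsm/kg ≈ 316.4 mOsm/kg
Osmolar gap = measured − calculated = 316 − 316.4 = -0.4 mOsm/kg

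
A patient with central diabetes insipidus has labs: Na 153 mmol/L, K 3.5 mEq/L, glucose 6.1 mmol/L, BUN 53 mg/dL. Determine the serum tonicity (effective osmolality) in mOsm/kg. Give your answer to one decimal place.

312.1 mOsm/kg

Effective osmolality excludes urea (freely permeant across cell membranes):
2·Na + glucose
= 2·153 + 6.1
= 306 + 6.1
= 312.1 mOsm/kg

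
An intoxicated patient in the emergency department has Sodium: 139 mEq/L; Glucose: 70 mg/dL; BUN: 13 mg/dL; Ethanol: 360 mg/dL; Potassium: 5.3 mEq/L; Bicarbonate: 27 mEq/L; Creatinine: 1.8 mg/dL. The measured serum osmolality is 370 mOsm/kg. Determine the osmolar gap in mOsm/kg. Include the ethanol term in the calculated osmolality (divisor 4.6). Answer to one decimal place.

Calculated osmolality = 2·Na + glucose/18 + BUN/2.8 + ethanol/4.6
= 2·139 + 70/18 + 13/2.8 + 360/4.6
= 278 + 3.89 + 4.64 + 78.26
= 364.79 mOsm/kg ≈ 364.8 mOsm/kg
Osmolar gap = measured − calculated = 370 − 364.8 = 5.2 mOsm/kg

5.2 mOsm/kg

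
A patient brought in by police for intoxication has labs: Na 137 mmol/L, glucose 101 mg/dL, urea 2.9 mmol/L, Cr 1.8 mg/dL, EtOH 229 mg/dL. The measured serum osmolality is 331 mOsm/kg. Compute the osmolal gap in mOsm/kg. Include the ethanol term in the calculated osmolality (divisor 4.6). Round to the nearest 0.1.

-1.3 mOsm/kg

Calculated osmolality = 2·Na + glucose/18 + urea + ethanol/4.6
= 2·137 + 101/18 + 2.9 + 229/4.6
= 274 + 5.61 + 2.90 + 49.78
= 332.29 mOsm/kg ≈ 332.3 mOsm/kg
Osmolar gap = measured − calculated = 331 − 332.3 = -1.3 mOsm/kg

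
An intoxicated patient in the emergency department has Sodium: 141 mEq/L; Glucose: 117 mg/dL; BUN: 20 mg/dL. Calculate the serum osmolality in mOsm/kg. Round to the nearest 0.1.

Calculated osmolality = 2·Na + glucose/18 + BUN/2.8
= 2·141 + 117/18 + 20/2.8
= 282 + 6.50 + 7.14
= 295.64 mOsm/kg

295.6 mOsm/kg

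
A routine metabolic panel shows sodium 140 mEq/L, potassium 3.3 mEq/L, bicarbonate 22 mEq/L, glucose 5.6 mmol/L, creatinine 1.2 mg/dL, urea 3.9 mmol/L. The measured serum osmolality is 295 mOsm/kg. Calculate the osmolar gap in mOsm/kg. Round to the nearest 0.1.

5.5 mOsm/kg

Calculated osmolality = 2·Na + glucose + urea
= 2·140 + 5.6 + 3.9
= 280 + 5.60 + 3.90
= 289.5 mOsm/kg ≈ 289.5 mOsm/kg
Osmolar gap = measured − calculated = 295 − 289.5 = 5.5 mOsm/kg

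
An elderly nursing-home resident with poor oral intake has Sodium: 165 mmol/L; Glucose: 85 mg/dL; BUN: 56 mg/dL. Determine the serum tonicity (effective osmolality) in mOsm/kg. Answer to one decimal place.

334.7 mOsm/kg

Effective osmolality excludes urea (freely permeant across cell membranes):
2·Na + glucose/18
= 2·165 + 85/18
= 330 + 4.72
= 334.72 mOsm/kg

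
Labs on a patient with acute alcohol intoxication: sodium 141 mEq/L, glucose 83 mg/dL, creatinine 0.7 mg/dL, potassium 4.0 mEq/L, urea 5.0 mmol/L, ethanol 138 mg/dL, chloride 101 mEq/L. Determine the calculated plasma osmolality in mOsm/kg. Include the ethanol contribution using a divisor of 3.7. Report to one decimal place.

328.9 mOsm/kg

Calculated osmolality = 2·Na + glucose/18 + urea + ethanol/3.7
= 2·141 + 83/18 + 5 + 138/3.7
= 282 + 4.61 + 5 + 37.30
= 328.91 mOsm/kg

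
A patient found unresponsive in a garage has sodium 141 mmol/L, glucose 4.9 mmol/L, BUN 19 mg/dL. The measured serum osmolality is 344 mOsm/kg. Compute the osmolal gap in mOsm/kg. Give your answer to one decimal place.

Calculated osmolality = 2·Na + glucose + BUN/2.8
= 2·141 + 4.9 + 19/2.8
= 282 + 4.90 + 6.79
= 293.69 mOsm/kg ≈ 293.7 mOsm/kg
Osmolar gap = measured − calculated = 344 − 293.7 = 50.3 mOsm/kg

50.3 mOsm/kg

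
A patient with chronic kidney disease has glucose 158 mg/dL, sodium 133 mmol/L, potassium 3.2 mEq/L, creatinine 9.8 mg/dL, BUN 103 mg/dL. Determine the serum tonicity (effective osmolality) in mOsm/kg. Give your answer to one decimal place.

274.8 mOsm/kg

Effective osmolality excludes urea (freely permeant across cell membranes):
2·Na + glucose/18
= 2·133 + 158/18
= 266 + 8.78
= 274.78 mOsm/kg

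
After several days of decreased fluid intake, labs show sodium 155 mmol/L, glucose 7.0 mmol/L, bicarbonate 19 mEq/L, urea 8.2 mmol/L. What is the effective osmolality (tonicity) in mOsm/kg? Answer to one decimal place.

317.0 mOsm/kg

Effective osmolality excludes urea (freely permeant across cell membranes):
2·Na + glucose
= 2·155 + 7
= 310 + 7
= 317 mOsm/kg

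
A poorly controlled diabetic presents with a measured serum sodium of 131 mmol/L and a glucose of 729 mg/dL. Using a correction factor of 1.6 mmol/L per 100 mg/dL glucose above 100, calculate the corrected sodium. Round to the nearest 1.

141 mmol/L

Corrected Na = measured Na + 1.6 · (glucose − 100)/100
= 131 + 1.6 · (729 − 100)/100
= 131 + 10.1
= 141.1 mmol/L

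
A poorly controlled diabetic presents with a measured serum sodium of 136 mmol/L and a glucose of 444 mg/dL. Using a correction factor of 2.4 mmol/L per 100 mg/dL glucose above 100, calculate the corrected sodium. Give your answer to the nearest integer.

144 mmol/L

Corrected Na = measured Na + 2.4 · (glucose − 100)/100
= 136 + 2.4 · (444 − 100)/100
= 136 + 8.3
= 144.3 mmol/L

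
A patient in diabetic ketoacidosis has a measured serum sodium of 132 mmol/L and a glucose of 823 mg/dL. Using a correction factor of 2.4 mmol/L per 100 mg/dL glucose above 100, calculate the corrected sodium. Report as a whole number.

149 mmol/L

Corrected Na = measured Na + 2.4 · (glucose − 100)/100
= 132 + 2.4 · (823 − 100)/100
= 132 + 17.4
= 149.4 mmol/L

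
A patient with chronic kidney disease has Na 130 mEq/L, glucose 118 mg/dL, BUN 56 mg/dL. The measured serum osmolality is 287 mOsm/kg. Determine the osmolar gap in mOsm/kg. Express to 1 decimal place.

0.4 mOsm/kg

Calculated osmolality = 2·Na + glucose/18 + BUN/2.8
= 2·130 + 118/18 + 56/2.8
= 260 + 6.56 + 20
= 286.56 mOsm/kg ≈ 286.6 mOsm/kg
Osmolar gap = measured − calculated = 287 − 286.6 = 0.4 mOsm/kg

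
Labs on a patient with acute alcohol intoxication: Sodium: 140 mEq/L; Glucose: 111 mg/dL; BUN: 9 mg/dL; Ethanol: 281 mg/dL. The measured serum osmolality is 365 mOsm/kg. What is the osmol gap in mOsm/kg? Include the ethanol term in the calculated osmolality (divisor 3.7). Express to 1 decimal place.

-0.3 mOsm/kg

Calculated osmolality = 2·Na + glucose/18 + BUN/2.8 + ethanol/3.7
= 2·140 + 111/18 + 9/2.8 + 281/3.7
= 280 + 6.17 + 3.21 + 75.95
= 365.33 mOsm/kg ≈ 365.3 mOsm/kg
Osmolar gap = measured − calculated = 365 − 365.3 = -0.3 mOsm/kg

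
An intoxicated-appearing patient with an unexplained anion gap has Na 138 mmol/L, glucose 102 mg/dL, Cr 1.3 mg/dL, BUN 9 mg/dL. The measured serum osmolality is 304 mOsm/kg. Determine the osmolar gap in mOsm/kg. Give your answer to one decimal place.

Calculated osmolality = 2·Na + glucose/18 + BUN/2.8
= 2·138 + 102/18 + 9/2.8
= 276 + 5.67 + 3.21
= 284.88 mOsm/kg ≈ 284.9 mOsm/kg
Osmolar gap = measured − calculated = 304 − 284.9 = 19.1 mOsm/kg

19.1 mOsm/kg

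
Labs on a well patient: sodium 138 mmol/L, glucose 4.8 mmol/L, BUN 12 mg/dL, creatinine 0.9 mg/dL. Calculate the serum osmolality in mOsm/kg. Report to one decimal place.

285.1 mOsm/kg

Calculated osmolality = 2·Na + glucose + BUN/2.8
= 2·138 + 4.8 + 12/2.8
= 276 + 4.80 + 4.29
= 285.09 mOsm/kg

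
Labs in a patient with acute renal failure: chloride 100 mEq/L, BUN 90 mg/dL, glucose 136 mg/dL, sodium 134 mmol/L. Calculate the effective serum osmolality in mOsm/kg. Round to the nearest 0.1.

275.6 mOsm/kg

Effective osmolality excludes urea (freely permeant across cell membranes):
2·Na + glucose/18
= 2·134 + 136/18
= 268 + 7.56
= 275.56 mOsm/kg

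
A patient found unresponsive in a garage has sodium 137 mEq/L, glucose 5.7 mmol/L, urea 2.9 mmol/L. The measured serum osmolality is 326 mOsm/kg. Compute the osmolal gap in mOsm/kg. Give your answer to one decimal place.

43.4 mOsm/kg

Calculated osmolality = 2·Na + glucose + urea
= 2·137 + 5.7 + 2.9
= 274 + 5.70 + 2.90
= 282.6 mOsm/kg ≈ 282.6 mOsm/kg
Osmolar gap = measured − calculated = 326 − 282.6 = 43.4 mOsm/kg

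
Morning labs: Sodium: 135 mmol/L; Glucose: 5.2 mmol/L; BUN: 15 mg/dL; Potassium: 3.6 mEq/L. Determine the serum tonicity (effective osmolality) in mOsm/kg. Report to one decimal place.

275.2 mOsm/kg

Effective osmolality excludes urea (freely permeant across cell membranes):
2·Na + glucose
= 2·135 + 5.2
= 270 + 5.2
= 275.2 mOsm/kg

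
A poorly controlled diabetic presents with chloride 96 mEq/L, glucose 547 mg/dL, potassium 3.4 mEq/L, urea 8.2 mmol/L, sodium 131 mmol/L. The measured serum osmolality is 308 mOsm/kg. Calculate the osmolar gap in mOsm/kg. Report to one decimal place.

Calculated osmolality = 2·Na + glucose/18 + urea
= 2·131 + 547/18 + 8.2
= 262 + 30.39 + 8.20
= 300.59 mOsm/kg ≈ 300.6 mOsm/kg
Osmolar gap = measured − calculated = 308 − 300.6 = 7.4 mOsm/kg

7.4 mOsm/kg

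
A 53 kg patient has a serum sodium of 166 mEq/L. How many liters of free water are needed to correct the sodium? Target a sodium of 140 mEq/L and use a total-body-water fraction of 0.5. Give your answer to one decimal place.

TBW = 0.5 · 53 = 26.5 L
Free water deficit = TBW · (Na/140 − 1)
= 26.5 · (166/140 − 1)
= 26.5 · 0.1857
= 4.92 L

4.9 L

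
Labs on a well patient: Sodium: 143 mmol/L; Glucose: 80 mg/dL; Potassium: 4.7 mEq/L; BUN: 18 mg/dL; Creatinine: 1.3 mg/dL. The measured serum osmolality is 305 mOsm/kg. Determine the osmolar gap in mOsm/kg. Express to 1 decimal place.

8.1 mOsm/kg

Calculated osmolality = 2·Na + glucose/18 + BUN/2.8
= 2·143 + 80/18 + 18/2.8
= 286 + 4.44 + 6.43
= 296.87 mOsm/kg ≈ 296.9 mOsm/kg
Osmolar gap = measured − calculated = 305 − 296.9 = 8.1 mOsm/kg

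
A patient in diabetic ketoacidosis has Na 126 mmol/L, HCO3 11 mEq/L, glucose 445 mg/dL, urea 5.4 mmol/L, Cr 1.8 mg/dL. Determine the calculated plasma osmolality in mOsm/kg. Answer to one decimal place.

282.1 mOsm/kg

Calculated osmolality = 2·Na + glucose/18 + urea
= 2·126 + 445/18 + 5.4
= 252 + 24.72 + 5.40
= 282.12 mOsm/kg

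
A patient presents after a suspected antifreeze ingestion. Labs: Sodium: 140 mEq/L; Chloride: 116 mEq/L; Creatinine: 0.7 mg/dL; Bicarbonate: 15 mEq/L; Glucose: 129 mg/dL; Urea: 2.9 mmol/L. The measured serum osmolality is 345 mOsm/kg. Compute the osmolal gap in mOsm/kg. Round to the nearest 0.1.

Calculated osmolality = 2·Na + glucose/18 + urea
= 2·140 + 129/18 + 2.9
= 280 + 7.17 + 2.90
= 290.07 mOsm/kg ≈ 290.1 mOsm/kg
Osmolar gap = measured − calculated = 345 − 290.1 = 54.9 mOsm/kg

54.9 mOsm/kg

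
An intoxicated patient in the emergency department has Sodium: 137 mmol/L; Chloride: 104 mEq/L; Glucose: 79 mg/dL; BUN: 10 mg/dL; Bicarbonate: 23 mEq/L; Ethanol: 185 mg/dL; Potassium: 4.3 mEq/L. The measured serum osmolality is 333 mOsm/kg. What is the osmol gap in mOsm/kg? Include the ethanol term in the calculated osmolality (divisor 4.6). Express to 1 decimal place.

10.8 mOsm/kg

Calculated osmolality = 2·Na + glucose/18 + BUN/2.8 + ethanol/4.6
= 2·137 + 79/18 + 10/2.8 + 185/4.6
= 274 + 4.39 + 3.57 + 40.22
= 322.18 mOsm/kg ≈ 322.2 mOsm/kg
Osmolar gap = measured − calculated = 333 − 322.2 = 10.8 mOsm/kg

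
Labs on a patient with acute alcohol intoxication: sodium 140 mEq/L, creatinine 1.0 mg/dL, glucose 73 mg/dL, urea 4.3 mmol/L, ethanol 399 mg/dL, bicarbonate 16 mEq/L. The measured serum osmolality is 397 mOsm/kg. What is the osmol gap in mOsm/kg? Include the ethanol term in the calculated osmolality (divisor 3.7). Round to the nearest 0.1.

Calculated osmolality = 2·Na + glucose/18 + urea + ethanol/3.7
= 2·140 + 73/18 + 4.3 + 399/3.7
= 280 + 4.06 + 4.30 + 107.84
= 396.2 mOsm/kg ≈ 396.2 mOsm/kg
Osmolar gap = measured − calculated = 397 − 396.2 = 0.8 mOsm/kg

0.8 mOsm/kg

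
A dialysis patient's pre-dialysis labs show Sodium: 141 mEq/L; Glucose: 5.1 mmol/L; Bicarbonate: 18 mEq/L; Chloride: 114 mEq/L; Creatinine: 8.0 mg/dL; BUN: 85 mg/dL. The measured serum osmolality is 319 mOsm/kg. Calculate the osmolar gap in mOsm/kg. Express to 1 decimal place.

1.5 mOsm/kg

Calculated osmolality = 2·Na + glucose + BUN/2.8
= 2·141 + 5.1 + 85/2.8
= 282 + 5.10 + 30.36
= 317.46 mOsm/kg ≈ 317.5 mOsm/kg
Osmolar gap = measured − calculated = 319 − 317.5 = 1.5 mOsm/kg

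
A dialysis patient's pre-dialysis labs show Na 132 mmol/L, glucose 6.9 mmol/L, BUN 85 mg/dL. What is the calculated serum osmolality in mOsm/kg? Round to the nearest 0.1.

301.3 mOsm/kg

Calculated osmolality = 2·Na + glucose + BUN/2.8
= 2·132 + 6.9 + 85/2.8
= 264 + 6.90 + 30.36
= 301.26 mOsm/kg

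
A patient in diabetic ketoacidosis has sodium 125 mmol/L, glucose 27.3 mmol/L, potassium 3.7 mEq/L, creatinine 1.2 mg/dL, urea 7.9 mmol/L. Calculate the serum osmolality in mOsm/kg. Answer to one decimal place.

285.2 mOsm/kg

Calculated osmolality = 2·Na + glucose + urea
= 2·125 + 27.3 + 7.9
= 250 + 27.30 + 7.90
= 285.2 mOsm/kg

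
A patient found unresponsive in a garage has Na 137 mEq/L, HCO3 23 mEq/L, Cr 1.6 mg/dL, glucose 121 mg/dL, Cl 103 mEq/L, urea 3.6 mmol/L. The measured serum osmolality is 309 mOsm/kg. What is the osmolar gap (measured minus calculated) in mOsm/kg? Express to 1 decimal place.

24.7 mOsm/kg

Calculated osmolality = 2·Na + glucose/18 + urea
= 2·137 + 121/18 + 3.6
= 274 + 6.72 + 3.60
= 284.32 mOsm/kg ≈ 284.3 mOsm/kg
Osmolar gap = measured − calculated = 309 − 284.3 = 24.7 mOsm/kg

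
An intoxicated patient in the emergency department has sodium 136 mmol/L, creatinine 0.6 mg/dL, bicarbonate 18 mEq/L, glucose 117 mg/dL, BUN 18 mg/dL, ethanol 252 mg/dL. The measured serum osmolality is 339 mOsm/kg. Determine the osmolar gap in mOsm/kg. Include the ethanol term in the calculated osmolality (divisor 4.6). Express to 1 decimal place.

Calculated osmolality = 2·Na + glucose/18 + BUN/2.8 + ethanol/4.6
= 2·136 + 117/18 + 18/2.8 + 252/4.6
= 272 + 6.50 + 6.43 + 54.78
= 339.71 mOsm/kg ≈ 339.7 mOsm/kg
Osmolar gap = measured − calculated = 339 − 339.7 = -0.7 mOsm/kg

-0.7 mOsm/kg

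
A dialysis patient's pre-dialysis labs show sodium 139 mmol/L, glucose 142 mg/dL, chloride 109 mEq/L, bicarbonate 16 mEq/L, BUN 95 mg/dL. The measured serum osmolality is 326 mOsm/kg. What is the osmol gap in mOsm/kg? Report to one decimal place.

6.2 mOsm/kg

Calculated osmolality = 2·Na + glucose/18 + BUN/2.8
= 2·139 + 142/18 + 95/2.8
= 278 + 7.89 + 33.93
= 319.82 mOsm/kg ≈ 319.8 mOsm/kg
Osmolar gap = measured − calculated = 326 − 319.8 = 6.2 mOsm/kg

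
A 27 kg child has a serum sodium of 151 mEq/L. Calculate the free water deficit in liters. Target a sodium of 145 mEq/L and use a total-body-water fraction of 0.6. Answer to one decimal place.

TBW = 0.6 · 27 = 16.2 L
Free water deficit = TBW · (Na/145 − 1)
= 16.2 · (151/145 − 1)
= 16.2 · 0.0414
= 0.67 L

0.7 L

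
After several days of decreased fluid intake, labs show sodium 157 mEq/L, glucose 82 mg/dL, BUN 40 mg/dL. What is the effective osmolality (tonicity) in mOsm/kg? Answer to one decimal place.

Effective osmolality excludes urea (freely permeant across cell membranes):
2·Na + glucose/18
= 2·157 + 82/18
= 314 + 4.56
= 318.56 mOsm/kg

318.6 mOsm/kg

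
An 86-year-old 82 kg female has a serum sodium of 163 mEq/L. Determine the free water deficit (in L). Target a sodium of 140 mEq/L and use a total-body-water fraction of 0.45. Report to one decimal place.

TBW = 0.45 · 82 = 36.9 L
Free water deficit = TBW · (Na/140 − 1)
= 36.9 · (163/140 − 1)
= 36.9 · 0.1643
= 6.06 L

6.1 L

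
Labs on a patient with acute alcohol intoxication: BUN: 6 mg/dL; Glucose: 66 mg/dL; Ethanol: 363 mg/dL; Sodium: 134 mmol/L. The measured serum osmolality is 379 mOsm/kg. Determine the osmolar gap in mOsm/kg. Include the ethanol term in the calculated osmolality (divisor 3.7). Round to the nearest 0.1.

Calculated osmolality = 2·Na + glucose/18 + BUN/2.8 + ethanol/3.7
= 2·134 + 66/18 + 6/2.8 + 363/3.7
= 268 + 3.67 + 2.14 + 98.11
= 371.92 mOsm/kg ≈ 371.9 mOsm/kg
Osmolar gap = measured − calculated = 379 − 371.9 = 7.1 mOsm/kg

7.1 mOsm/kg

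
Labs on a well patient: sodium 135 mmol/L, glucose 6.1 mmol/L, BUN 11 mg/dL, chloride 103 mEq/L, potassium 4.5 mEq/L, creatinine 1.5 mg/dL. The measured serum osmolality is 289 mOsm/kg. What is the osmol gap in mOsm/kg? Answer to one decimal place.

9.0 mOsm/kg

Calculated osmolality = 2·Na + glucose + BUN/2.8
= 2·135 + 6.1 + 11/2.8
= 270 + 6.10 + 3.93
= 280.03 mOsm/kg ≈ 280.0 mOsm/kg
Osmolar gap = measured − calculated = 289 − 280.0 = 9.0 mOsm/kg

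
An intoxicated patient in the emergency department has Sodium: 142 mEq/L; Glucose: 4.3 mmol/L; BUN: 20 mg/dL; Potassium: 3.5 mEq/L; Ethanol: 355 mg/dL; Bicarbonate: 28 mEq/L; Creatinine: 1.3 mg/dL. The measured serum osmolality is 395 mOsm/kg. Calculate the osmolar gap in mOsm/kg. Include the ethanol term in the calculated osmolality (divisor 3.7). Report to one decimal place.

3.6 mOsm/kg

Calculated osmolality = 2·Na + glucose + BUN/2.8 + ethanol/3.7
= 2·142 + 4.3 + 20/2.8 + 355/3.7
= 284 + 4.30 + 7.14 + 95.95
= 391.39 mOsm/kg ≈ 391.4 mOsm/kg
Osmolar gap = measured − calculated = 395 − 391.4 = 3.6 mOsm/kg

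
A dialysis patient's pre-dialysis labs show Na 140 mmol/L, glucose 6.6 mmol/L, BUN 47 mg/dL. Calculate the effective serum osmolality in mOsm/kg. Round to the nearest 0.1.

Effective osmolality excludes urea (freely permeant across cell membranes):
2·Na + glucose
= 2·140 + 6.6
= 280 + 6.6
= 286.6 mOsm/kg

286.6 mOsm/kg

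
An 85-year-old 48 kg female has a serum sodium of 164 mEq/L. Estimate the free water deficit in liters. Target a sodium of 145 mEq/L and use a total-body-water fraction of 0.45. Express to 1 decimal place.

2.8 L

TBW = 0.45 · 48 = 21.6 L
Free water deficit = TBW · (Na/145 − 1)
= 21.6 · (164/145 − 1)
= 21.6 · 0.131
= 2.83 L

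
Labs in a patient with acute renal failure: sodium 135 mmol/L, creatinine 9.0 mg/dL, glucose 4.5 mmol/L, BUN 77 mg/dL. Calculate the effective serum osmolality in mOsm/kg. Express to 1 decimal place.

274.5 mOsm/kg

Effective osmolality excludes urea (freely permeant across cell membranes):
2·Na + glucose
= 2·135 + 4.5
= 270 + 4.5
= 274.5 mOsm/kg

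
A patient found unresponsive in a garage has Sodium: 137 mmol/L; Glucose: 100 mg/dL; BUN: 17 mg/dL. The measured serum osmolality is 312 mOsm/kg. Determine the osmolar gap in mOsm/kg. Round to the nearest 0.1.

Calculated osmolality = 2·Na + glucose/18 + BUN/2.8
= 2·137 + 100/18 + 17/2.8
= 274 + 5.56 + 6.07
= 285.63 mOsm/kg ≈ 285.6 mOsm/kg
Osmolar gap = measured − calculated = 312 − 285.6 = 26.4 mOsm/kg

26.4 mOsm/kg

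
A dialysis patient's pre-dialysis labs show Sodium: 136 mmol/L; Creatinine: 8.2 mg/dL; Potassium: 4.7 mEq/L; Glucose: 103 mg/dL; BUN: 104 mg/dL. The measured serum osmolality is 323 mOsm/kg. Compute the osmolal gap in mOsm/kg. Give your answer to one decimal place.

8.1 mOsm/kg

Calculated osmolality = 2·Na + glucose/18 + BUN/2.8
= 2·136 + 103/18 + 104/2.8
= 272 + 5.72 + 37.14
= 314.86 mOsm/kg ≈ 314.9 mOsm/kg
Osmolar gap = measured − calculated = 323 − 314.9 = 8.1 mOsm/kg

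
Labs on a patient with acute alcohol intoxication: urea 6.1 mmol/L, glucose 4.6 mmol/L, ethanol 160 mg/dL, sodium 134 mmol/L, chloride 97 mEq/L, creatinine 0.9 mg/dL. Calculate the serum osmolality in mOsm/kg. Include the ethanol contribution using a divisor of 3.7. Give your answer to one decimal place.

Calculated osmolality = 2·Na + glucose + urea + ethanol/3.7
= 2·134 + 4.6 + 6.1 + 160/3.7
= 268 + 4.60 + 6.10 + 43.24
= 321.94 mOsm/kg

321.9 mOsm/kg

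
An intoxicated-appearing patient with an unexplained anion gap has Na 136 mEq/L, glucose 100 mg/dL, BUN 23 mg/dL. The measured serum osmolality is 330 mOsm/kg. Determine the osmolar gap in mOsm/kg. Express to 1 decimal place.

Calculated osmolality = 2·Na + glucose/18 + BUN/2.8
= 2·136 + 100/18 + 23/2.8
= 272 + 5.56 + 8.21
= 285.77 mOsm/kg ≈ 285.8 mOsm/kg
Osmolar gap = measured − calculated = 330 − 285.8 = 44.2 mOsm/kg

44.2 mOsm/kg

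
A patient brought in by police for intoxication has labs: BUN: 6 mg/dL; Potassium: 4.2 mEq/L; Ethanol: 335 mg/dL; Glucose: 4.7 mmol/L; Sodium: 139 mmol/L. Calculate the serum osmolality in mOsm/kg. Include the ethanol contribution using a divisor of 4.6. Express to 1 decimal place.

Calculated osmolality = 2·Na + glucose + BUN/2.8 + ethanol/4.6
= 2·139 + 4.7 + 6/2.8 + 335/4.6
= 278 + 4.70 + 2.14 + 72.83
= 357.67 mOsm/kg

357.7 mOsm/kg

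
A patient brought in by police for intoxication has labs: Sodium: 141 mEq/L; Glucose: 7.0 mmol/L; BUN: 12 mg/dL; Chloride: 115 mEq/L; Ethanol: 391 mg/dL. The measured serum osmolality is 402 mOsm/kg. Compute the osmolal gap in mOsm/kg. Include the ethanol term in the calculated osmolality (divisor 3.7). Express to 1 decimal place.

3.0 mOsm/kg

Calculated osmolality = 2·Na + glucose + BUN/2.8 + ethanol/3.7
= 2·141 + 7 + 12/2.8 + 391/3.7
= 282 + 7 + 4.29 + 105.68
= 398.97 mOsm/kg ≈ 399.0 mOsm/kg
Osmolar gap = measured − calculated = 402 − 399.0 = 3.0 mOsm/kg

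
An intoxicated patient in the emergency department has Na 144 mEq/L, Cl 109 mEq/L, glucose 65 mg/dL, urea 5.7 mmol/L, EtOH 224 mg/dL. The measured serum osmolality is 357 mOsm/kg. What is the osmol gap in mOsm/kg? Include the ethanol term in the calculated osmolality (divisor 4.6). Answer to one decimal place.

Calculated osmolality = 2·Na + glucose/18 + urea + ethanol/4.6
= 2·144 + 65/18 + 5.7 + 224/4.6
= 288 + 3.61 + 5.70 + 48.70
= 346.01 mOsm/kg ≈ 346.0 mOsm/kg
Osmolar gap = measured − calculated = 357 − 346.0 = 11.0 mOsm/kg

11.0 mOsm/kg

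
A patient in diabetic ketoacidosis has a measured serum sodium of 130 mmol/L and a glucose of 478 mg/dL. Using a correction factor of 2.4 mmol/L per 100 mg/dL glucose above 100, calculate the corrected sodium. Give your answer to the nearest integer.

139 mmol/L

Corrected Na = measured Na + 2.4 · (glucose − 100)/100
= 130 + 2.4 · (478 − 100)/100
= 130 + 9.1
= 139.1 mmol/L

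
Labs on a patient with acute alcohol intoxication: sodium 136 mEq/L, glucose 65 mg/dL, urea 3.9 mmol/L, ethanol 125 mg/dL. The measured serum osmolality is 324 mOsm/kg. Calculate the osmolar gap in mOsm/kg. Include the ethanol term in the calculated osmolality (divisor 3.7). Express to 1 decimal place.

10.7 mOsm/kg

Calculated osmolality = 2·Na + glucose/18 + urea + ethanol/3.7
= 2·136 + 65/18 + 3.9 + 125/3.7
= 272 + 3.61 + 3.90 + 33.78
= 313.29 mOsm/kg ≈ 313.3 mOsm/kg
Osmolar gap = measured − calculated = 324 − 313.3 = 10.7 mOsm/kg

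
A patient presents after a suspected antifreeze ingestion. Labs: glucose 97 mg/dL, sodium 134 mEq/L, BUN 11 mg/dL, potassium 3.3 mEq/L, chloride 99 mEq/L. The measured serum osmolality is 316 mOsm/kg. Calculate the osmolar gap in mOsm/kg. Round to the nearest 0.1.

38.7 mOsm/kg

Calculated osmolality = 2·Na + glucose/18 + BUN/2.8
= 2·134 + 97/18 + 11/2.8
= 268 + 5.39 + 3.93
= 277.32 mOsm/kg ≈ 277.3 mOsm/kg
Osmolar gap = measured − calculated = 316 − 277.3 = 38.7 mOsm/kg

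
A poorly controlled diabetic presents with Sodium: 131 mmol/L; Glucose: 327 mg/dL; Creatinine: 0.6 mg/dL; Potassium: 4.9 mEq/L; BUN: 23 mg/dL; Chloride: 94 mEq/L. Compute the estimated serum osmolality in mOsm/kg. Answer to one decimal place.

288.4 mOsm/kg

Calculated osmolality = 2·Na + glucose/18 + BUN/2.8
= 2·131 + 327/18 + 23/2.8
= 262 + 18.17 + 8.21
= 288.38 mOsm/kg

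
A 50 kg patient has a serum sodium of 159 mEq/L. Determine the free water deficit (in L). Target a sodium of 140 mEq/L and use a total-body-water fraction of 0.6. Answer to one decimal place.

TBW = 0.6 · 50 = 30 L
Free water deficit = TBW · (Na/140 − 1)
= 30 · (159/140 − 1)
= 30 · 0.1357
= 4.07 L

4.1 L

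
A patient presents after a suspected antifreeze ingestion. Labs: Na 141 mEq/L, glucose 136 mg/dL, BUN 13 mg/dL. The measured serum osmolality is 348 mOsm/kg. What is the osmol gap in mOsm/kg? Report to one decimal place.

53.8 mOsm/kg

Calculated osmolality = 2·Na + glucose/18 + BUN/2.8
= 2·141 + 136/18 + 13/2.8
= 282 + 7.56 + 4.64
= 294.2 mOsm/kg ≈ 294.2 mOsm/kg
Osmolar gap = measured − calculated = 348 − 294.2 = 53.8 mOsm/kg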